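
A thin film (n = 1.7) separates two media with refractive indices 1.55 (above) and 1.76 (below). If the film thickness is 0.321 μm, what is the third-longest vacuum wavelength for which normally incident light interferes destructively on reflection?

Ray reflecting at the top interface goes from n = 1.55 toward n = 1.7: a half-wave phase shift.
At the lower boundary (n = 1.7 to n = 1.76) the reflected ray undergoes a half-wave phase shift.
The two reflections carry the same phase change, so no net offset.
With no net inversion, destructive interference in reflection requires 2 n t = (m + ½) λ.
λ = 2 n t / (m + ½). The third-longest wavelength is m = 2: λ = 2 × 1.7 × 321 / 2.50 = 437 nm.

437 nm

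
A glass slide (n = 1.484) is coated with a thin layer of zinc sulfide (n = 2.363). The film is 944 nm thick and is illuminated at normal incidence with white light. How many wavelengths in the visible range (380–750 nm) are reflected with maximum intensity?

6

Ray reflecting at the top interface goes from n = 1.0 toward n = 2.363: a half-wave phase shift.
Ray reflecting at the bottom interface goes from n = 2.363 toward n = 1.484: no phase shift.
The two reflections differ by half a wavelength.
For maximum reflection here: 2 n t = (m + ½) λ.
λ = 2 n t / (m + ½) = 4461 / (m + ½) nm.
m=5: 811 nm (IR); m=6: 686 nm (visible); m=7: 595 nm (visible); m=8: 525 nm (visible); m=9: 470 nm (visible); m=10: 425 nm (visible); m=11: 388 nm (visible); m=12: 357 nm (UV).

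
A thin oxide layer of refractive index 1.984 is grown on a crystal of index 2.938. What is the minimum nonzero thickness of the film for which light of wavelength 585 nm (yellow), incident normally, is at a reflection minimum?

Top surface (1.0 → 1.984): reflection off a higher-index medium gives a half-wave phase shift.
Bottom surface (1.984 → 2.938): reflection off a higher-index medium gives a half-wave phase shift.
Net: no relative phase inversion (both shifts match).
For weak reflection here: 2 n t = (m + ½) λ.
Minimum at m = 0: t = λ / (4 n) = 585 / (4 × 1.984) = 73.7 nm.

73.7 nm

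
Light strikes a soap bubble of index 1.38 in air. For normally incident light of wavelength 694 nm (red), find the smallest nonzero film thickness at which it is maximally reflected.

Top surface (1.0 → 1.38): reflection off a higher-index medium gives a half-wave phase shift.
At the lower boundary (n = 1.38 to n = 1.0) the reflected ray undergoes no phase shift.
Net: one phase inversion between the two reflected rays.
With one net inversion, constructive interference in reflection requires 2 n t = (m + ½) λ.
Minimum at m = 0: t = λ / (4 n) = 694 / (4 × 1.38) = 126 nm.

126 nm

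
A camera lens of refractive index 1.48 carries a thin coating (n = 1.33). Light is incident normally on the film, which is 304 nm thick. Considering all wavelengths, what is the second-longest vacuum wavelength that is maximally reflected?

Top surface (1.0 → 1.33): reflection off a higher-index medium gives a half-wave phase shift.
At the lower boundary (n = 1.33 to n = 1.48) the reflected ray undergoes a half-wave phase shift.
The two reflections carry the same phase change, so no net offset.
With no net inversion, constructive interference in reflection requires 2 n t = m λ.
λ = 2 n t / m. The second-longest wavelength is m = 2: λ = 2 × 1.33 × 304 / 2.00 = 404 nm.

404 nm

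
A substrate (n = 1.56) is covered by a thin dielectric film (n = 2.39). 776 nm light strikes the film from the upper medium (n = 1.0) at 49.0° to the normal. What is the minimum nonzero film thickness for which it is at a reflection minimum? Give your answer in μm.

0.171 μm

At the upper boundary (n = 1.0 to n = 2.39) the reflected ray undergoes a half-wave phase shift.
Bottom surface (2.39 → 1.56): reflection off a lower-index medium gives no phase shift.
Exactly one π shift → a net half-wave offset.
So the condition for destructive reflection is 2 n t cos θ_r = m λ.
Snell's law: 1.0 sin 49.0° = 2.39 sin θ_r → sin θ_r = 0.316, cos θ_r = 0.949.
Minimum nonzero at m = 1: t = λ / (2 n cos θ_r) = 776 / (2 × 2.39 × 0.949) = 171 nm.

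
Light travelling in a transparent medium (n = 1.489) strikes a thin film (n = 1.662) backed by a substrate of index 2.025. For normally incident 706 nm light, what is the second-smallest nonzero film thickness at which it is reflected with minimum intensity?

At the upper boundary (n = 1.489 to n = 1.662) the reflected ray undergoes a half-wave phase shift.
Ray reflecting at the bottom interface goes from n = 1.662 toward n = 2.025: a half-wave phase shift.
Net: no relative phase inversion (both shifts match).
For weak reflection here: 2 n t = (m + ½) λ.
The second-smallest nonzero thickness corresponds to m = 1: t = (m + ½) λ / (2 n) = 1.50 × 706 / (2 × 1.662) = 319 nm.

319 nm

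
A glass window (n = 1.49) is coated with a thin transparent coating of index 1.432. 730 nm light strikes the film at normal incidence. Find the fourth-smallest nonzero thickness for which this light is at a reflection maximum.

1020 nm

Top surface (1.0 → 1.432): reflection off a higher-index medium gives a half-wave phase shift.
Bottom surface (1.432 → 1.49): reflection off a higher-index medium gives a half-wave phase shift.
Net: no relative phase inversion (both shifts match).
For bright reflection here: 2 n t = m λ.
The fourth-smallest nonzero thickness corresponds to m = 4: t = m λ / (2 n) = 4.00 × 730 / (2 × 1.432) = 1020 nm.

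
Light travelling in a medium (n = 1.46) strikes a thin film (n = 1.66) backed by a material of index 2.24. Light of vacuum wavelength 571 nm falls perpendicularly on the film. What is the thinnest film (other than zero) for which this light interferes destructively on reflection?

86.0 nm

At the upper boundary (n = 1.46 to n = 1.66) the reflected ray undergoes a half-wave phase shift.
Bottom surface (1.66 → 2.24): reflection off a higher-index medium gives a half-wave phase shift.
Net: no relative phase inversion (both shifts match).
For dark reflection here: 2 n t = (m + ½) λ.
Minimum at m = 0: t = λ / (4 n) = 571 / (4 × 1.66) = 86.0 nm.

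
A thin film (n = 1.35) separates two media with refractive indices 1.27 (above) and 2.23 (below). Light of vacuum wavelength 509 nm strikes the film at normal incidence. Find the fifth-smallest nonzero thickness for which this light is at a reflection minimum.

848 nm

Top surface (1.27 → 1.35): reflection off a higher-index medium gives a half-wave phase shift.
Ray reflecting at the bottom interface goes from n = 1.35 toward n = 2.23: a half-wave phase shift.
Net: no relative phase inversion (both shifts match).
For dark reflection here: 2 n t = (m + ½) λ.
The fifth-smallest nonzero thickness corresponds to m = 4: t = (m + ½) λ / (2 n) = 4.50 × 509 / (2 × 1.35) = 848 nm.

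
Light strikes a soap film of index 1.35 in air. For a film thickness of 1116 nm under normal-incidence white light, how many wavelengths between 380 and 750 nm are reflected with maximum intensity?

4

Ray reflecting at the top interface goes from n = 1.0 toward n = 1.35: a half-wave phase shift.
Ray reflecting at the bottom interface goes from n = 1.35 toward n = 1.0: no phase shift.
Net: one phase inversion between the two reflected rays.
For maximum reflection here: 2 n t = (m + ½) λ.
λ = 2 n t / (m + ½) = 3013 / (m + ½) nm.
m=3: 861 nm (IR); m=4: 670 nm (visible); m=5: 548 nm (visible); m=6: 464 nm (visible); m=7: 402 nm (visible); m=8: 354 nm (UV).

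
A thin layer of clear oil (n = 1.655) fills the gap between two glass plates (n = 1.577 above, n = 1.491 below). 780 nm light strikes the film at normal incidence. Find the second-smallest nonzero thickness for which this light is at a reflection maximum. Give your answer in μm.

At the upper boundary (n = 1.577 to n = 1.655) the reflected ray undergoes a half-wave phase shift.
At the lower boundary (n = 1.655 to n = 1.491) the reflected ray undergoes no phase shift.
The two reflections differ by half a wavelength.
So the condition for constructive reflection is 2 n t = (m + ½) λ.
The second-smallest nonzero thickness corresponds to m = 1: t = (m + ½) λ / (2 n) = 1.50 × 780 / (2 × 1.655) = 353 nm.

0.353 μm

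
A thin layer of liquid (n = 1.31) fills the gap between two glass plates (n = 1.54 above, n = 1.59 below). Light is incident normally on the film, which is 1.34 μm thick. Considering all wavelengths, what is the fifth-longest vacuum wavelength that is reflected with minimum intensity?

702 nm

Top surface (1.54 → 1.31): reflection off a lower-index medium gives no phase shift.
Ray reflecting at the bottom interface goes from n = 1.31 toward n = 1.59: a half-wave phase shift.
Exactly one π shift → a net half-wave offset.
For weak reflection here: 2 n t = m λ.
λ = 2 n t / m. The fifth-longest wavelength is m = 5: λ = 2 × 1.31 × 1340 / 5.00 = 702 nm.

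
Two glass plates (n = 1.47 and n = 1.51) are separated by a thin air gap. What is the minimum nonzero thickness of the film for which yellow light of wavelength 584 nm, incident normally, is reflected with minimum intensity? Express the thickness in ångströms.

2920 Å

At the upper boundary (n = 1.47 to n = 1.0) the reflected ray undergoes no phase shift.
Bottom surface (1.0 → 1.51): reflection off a higher-index medium gives a half-wave phase shift.
Net: one phase inversion between the two reflected rays.
For dark reflection here: 2 n t = m λ.
Minimum nonzero at m = 1: t = λ / (2 n) = 584 / (2 × 1.0) = 292 nm.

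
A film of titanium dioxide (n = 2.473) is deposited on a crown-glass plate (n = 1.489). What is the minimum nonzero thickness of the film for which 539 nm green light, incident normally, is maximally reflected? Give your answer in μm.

At the upper boundary (n = 1.0 to n = 2.473) the reflected ray undergoes a half-wave phase shift.
Ray reflecting at the bottom interface goes from n = 2.473 toward n = 1.489: no phase shift.
The two reflections differ by half a wavelength.
For bright reflection here: 2 n t = (m + ½) λ.
Minimum at m = 0: t = λ / (4 n) = 539 / (4 × 2.473) = 54.5 nm.

0.0545 μm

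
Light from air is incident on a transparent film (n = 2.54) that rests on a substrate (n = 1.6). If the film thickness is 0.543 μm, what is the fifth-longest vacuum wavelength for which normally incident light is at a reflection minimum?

At the upper boundary (n = 1.0 to n = 2.54) the reflected ray undergoes a half-wave phase shift.
Bottom surface (2.54 → 1.6): reflection off a lower-index medium gives no phase shift.
Exactly one π shift → a net half-wave offset.
So the condition for destructive reflection is 2 n t = m λ.
λ = 2 n t / m. The fifth-longest wavelength is m = 5: λ = 2 × 2.54 × 543 / 5.00 = 552 nm.

552 nm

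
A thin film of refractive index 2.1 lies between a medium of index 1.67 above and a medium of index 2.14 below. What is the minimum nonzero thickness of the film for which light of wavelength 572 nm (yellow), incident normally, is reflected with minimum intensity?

Top surface (1.67 → 2.1): reflection off a higher-index medium gives a half-wave phase shift.
Ray reflecting at the bottom interface goes from n = 2.1 toward n = 2.14: a half-wave phase shift.
The two reflections carry the same phase change, so no net offset.
For weak reflection here: 2 n t = (m + ½) λ.
Minimum at m = 0: t = λ / (4 n) = 572 / (4 × 2.1) = 68.1 nm.

68.1 nm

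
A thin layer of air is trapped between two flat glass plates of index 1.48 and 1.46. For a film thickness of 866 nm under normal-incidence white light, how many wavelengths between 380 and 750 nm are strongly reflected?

Ray reflecting at the top interface goes from n = 1.48 toward n = 1.0: no phase shift.
Bottom surface (1.0 → 1.46): reflection off a higher-index medium gives a half-wave phase shift.
Net: one phase inversion between the two reflected rays.
With one net inversion, constructive interference in reflection requires 2 n t = (m + ½) λ.
λ = 2 n t / (m + ½) = 1732 / (m + ½) nm.
m=1: 1155 nm (IR); m=2: 693 nm (visible); m=3: 495 nm (visible); m=4: 385 nm (visible); m=5: 315 nm (UV).

3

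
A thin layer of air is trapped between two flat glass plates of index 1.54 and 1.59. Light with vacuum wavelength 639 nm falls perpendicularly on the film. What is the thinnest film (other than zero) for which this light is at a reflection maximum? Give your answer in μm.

0.160 μm

Top surface (1.54 → 1.0): reflection off a lower-index medium gives no phase shift.
Bottom surface (1.0 → 1.59): reflection off a higher-index medium gives a half-wave phase shift.
The two reflections differ by half a wavelength.
So the condition for constructive reflection is 2 n t = (m + ½) λ.
Minimum at m = 0: t = λ / (4 n) = 639 / (4 × 1.0) = 160 nm.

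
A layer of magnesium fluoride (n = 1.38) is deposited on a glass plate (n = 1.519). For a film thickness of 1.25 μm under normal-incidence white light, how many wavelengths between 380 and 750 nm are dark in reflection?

At the upper boundary (n = 1.0 to n = 1.38) the reflected ray undergoes a half-wave phase shift.
At the lower boundary (n = 1.38 to n = 1.519) the reflected ray undergoes a half-wave phase shift.
The two reflections carry the same phase change, so no net offset.
For weak reflection here: 2 n t = (m + ½) λ.
λ = 2 n t / (m + ½) = 3450 / (m + ½) nm.
m=4: 767 nm (IR); m=5: 627 nm (visible); m=6: 531 nm (visible); m=7: 460 nm (visible); m=8: 406 nm (visible); m=9: 363 nm (UV).

4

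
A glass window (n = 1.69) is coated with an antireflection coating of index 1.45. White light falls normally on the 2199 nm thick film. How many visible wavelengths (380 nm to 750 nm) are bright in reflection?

Ray reflecting at the top interface goes from n = 1.0 toward n = 1.45: a half-wave phase shift.
At the lower boundary (n = 1.45 to n = 1.69) the reflected ray undergoes a half-wave phase shift.
Zero or two π shifts → no net half-wave offset.
With no net inversion, constructive interference in reflection requires 2 n t = m λ.
λ = 2 n t / m = 6377 / m nm.
m=8: 797 nm (IR); m=9: 709 nm (visible); m=10: 638 nm (visible); m=11: 580 nm (visible); m=12: 531 nm (visible); m=13: 491 nm (visible); m=14: 456 nm (visible); m=15: 425 nm (visible); m=16: 399 nm (visible); m=17: 375 nm (UV).

8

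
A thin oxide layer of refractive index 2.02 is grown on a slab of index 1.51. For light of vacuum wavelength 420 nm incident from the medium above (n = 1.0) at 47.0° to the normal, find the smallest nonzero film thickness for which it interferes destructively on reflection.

112 nm

Top surface (1.0 → 2.02): reflection off a higher-index medium gives a half-wave phase shift.
At the lower boundary (n = 2.02 to n = 1.51) the reflected ray undergoes no phase shift.
The two reflections differ by half a wavelength.
For weak reflection here: 2 n t cos θ_r = m λ.
Snell's law: 1.0 sin 47.0° = 2.02 sin θ_r → sin θ_r = 0.362, cos θ_r = 0.932.
Minimum nonzero at m = 1: t = λ / (2 n cos θ_r) = 420 / (2 × 2.02 × 0.932) = 112 nm.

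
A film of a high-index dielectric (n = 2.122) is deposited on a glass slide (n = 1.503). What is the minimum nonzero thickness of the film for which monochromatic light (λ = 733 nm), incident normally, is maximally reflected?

86.4 nm

At the upper boundary (n = 1.0 to n = 2.122) the reflected ray undergoes a half-wave phase shift.
Bottom surface (2.122 → 1.503): reflection off a lower-index medium gives no phase shift.
Net: one phase inversion between the two reflected rays.
So the condition for constructive reflection is 2 n t = (m + ½) λ.
Minimum at m = 0: t = λ / (4 n) = 733 / (4 × 2.122) = 86.4 nm.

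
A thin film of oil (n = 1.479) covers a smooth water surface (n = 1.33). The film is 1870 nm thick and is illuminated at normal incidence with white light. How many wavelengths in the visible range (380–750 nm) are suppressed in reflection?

Ray reflecting at the top interface goes from n = 1.0 toward n = 1.479: a half-wave phase shift.
Ray reflecting at the bottom interface goes from n = 1.479 toward n = 1.33: no phase shift.
Exactly one π shift → a net half-wave offset.
With one net inversion, destructive interference in reflection requires 2 n t = m λ.
λ = 2 n t / m = 5531 / m nm.
m=7: 790 nm (IR); m=8: 691 nm (visible); m=9: 615 nm (visible); m=10: 553 nm (visible); m=11: 503 nm (visible); m=12: 461 nm (visible); m=13: 425 nm (visible); m=14: 395 nm (visible); m=15: 369 nm (UV).

7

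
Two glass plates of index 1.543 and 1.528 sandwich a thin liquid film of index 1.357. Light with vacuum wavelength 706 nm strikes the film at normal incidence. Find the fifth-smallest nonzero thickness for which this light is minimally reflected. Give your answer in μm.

Ray reflecting at the top interface goes from n = 1.543 toward n = 1.357: no phase shift.
Bottom surface (1.357 → 1.528): reflection off a higher-index medium gives a half-wave phase shift.
Net: one phase inversion between the two reflected rays.
For minimum reflection here: 2 n t = m λ.
The fifth-smallest nonzero thickness corresponds to m = 5: t = m λ / (2 n) = 5.00 × 706 / (2 × 1.357) = 1301 nm.

1.30 μm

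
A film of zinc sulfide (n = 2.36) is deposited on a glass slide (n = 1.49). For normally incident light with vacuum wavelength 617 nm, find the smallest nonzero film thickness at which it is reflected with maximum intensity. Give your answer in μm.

At the upper boundary (n = 1.0 to n = 2.36) the reflected ray undergoes a half-wave phase shift.
At the lower boundary (n = 2.36 to n = 1.49) the reflected ray undergoes no phase shift.
Net: one phase inversion between the two reflected rays.
For strong reflection here: 2 n t = (m + ½) λ.
Minimum at m = 0: t = λ / (4 n) = 617 / (4 × 2.36) = 65.4 nm.

0.0654 μm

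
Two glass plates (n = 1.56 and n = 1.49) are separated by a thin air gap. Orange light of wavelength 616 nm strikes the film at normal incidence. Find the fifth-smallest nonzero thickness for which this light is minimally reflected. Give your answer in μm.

1.54 μm

Top surface (1.56 → 1.0): reflection off a lower-index medium gives no phase shift.
At the lower boundary (n = 1.0 to n = 1.49) the reflected ray undergoes a half-wave phase shift.
Exactly one π shift → a net half-wave offset.
So the condition for destructive reflection is 2 n t = m λ.
The fifth-smallest nonzero thickness corresponds to m = 5: t = m λ / (2 n) = 5.00 × 616 / (2 × 1.0) = 1540 nm.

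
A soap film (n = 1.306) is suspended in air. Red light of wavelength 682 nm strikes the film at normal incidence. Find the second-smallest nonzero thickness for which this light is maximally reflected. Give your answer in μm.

0.392 μm

Ray reflecting at the top interface goes from n = 1.0 toward n = 1.306: a half-wave phase shift.
Ray reflecting at the bottom interface goes from n = 1.306 toward n = 1.0: no phase shift.
Net: one phase inversion between the two reflected rays.
With one net inversion, constructive interference in reflection requires 2 n t = (m + ½) λ.
The second-smallest nonzero thickness corresponds to m = 1: t = (m + ½) λ / (2 n) = 1.50 × 682 / (2 × 1.306) = 392 nm.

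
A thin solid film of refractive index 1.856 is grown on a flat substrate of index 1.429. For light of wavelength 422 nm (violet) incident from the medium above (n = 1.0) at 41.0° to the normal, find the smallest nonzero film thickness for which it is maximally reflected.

Top surface (1.0 → 1.856): reflection off a higher-index medium gives a half-wave phase shift.
At the lower boundary (n = 1.856 to n = 1.429) the reflected ray undergoes no phase shift.
Exactly one π shift → a net half-wave offset.
With one net inversion, constructive interference in reflection requires 2 n t cos θ_r = (m + ½) λ.
Snell's law: 1.0 sin 41.0° = 1.856 sin θ_r → sin θ_r = 0.353, cos θ_r = 0.935.
Minimum at m = 0: t = λ / (4 n cos θ_r) = 422 / (4 × 1.856 × 0.935) = 60.8 nm.

60.8 nm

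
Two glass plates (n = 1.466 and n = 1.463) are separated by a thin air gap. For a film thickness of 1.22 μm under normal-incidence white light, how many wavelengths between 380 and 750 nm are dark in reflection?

At the upper boundary (n = 1.466 to n = 1.0) the reflected ray undergoes no phase shift.
Bottom surface (1.0 → 1.463): reflection off a higher-index medium gives a half-wave phase shift.
Exactly one π shift → a net half-wave offset.
With one net inversion, destructive interference in reflection requires 2 n t = m λ.
λ = 2 n t / m = 2440 / m nm.
m=3: 813 nm (IR); m=4: 610 nm (visible); m=5: 488 nm (visible); m=6: 407 nm (visible); m=7: 349 nm (UV).

3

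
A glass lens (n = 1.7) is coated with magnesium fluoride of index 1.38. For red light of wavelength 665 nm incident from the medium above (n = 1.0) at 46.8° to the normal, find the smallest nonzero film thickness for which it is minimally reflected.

142 nm

Ray reflecting at the top interface goes from n = 1.0 toward n = 1.38: a half-wave phase shift.
Bottom surface (1.38 → 1.7): reflection off a higher-index medium gives a half-wave phase shift.
The two reflections carry the same phase change, so no net offset.
With no net inversion, destructive interference in reflection requires 2 n t cos θ_r = (m + ½) λ.
Snell's law: 1.0 sin 46.8° = 1.38 sin θ_r → sin θ_r = 0.528, cos θ_r = 0.849.
Minimum at m = 0: t = λ / (4 n cos θ_r) = 665 / (4 × 1.38 × 0.849) = 142 nm.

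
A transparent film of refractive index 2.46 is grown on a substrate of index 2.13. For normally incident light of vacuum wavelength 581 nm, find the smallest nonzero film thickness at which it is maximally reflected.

At the upper boundary (n = 1.0 to n = 2.46) the reflected ray undergoes a half-wave phase shift.
Ray reflecting at the bottom interface goes from n = 2.46 toward n = 2.13: no phase shift.
The two reflections differ by half a wavelength.
With one net inversion, constructive interference in reflection requires 2 n t = (m + ½) λ.
Minimum at m = 0: t = λ / (4 n) = 581 / (4 × 2.46) = 59.0 nm.

59.0 nm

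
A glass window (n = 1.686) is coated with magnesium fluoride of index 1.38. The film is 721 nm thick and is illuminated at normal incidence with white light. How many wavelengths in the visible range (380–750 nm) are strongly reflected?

Ray reflecting at the top interface goes from n = 1.0 toward n = 1.38: a half-wave phase shift.
Ray reflecting at the bottom interface goes from n = 1.38 toward n = 1.686: a half-wave phase shift.
The two reflections carry the same phase change, so no net offset.
So the condition for constructive reflection is 2 n t = m λ.
λ = 2 n t / m = 1990 / m nm.
m=2: 995 nm (IR); m=3: 663 nm (visible); m=4: 497 nm (visible); m=5: 398 nm (visible); m=6: 332 nm (UV).

3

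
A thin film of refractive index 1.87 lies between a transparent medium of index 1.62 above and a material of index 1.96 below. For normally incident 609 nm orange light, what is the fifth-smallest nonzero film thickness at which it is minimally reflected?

733 nm

Ray reflecting at the top interface goes from n = 1.62 toward n = 1.87: a half-wave phase shift.
Bottom surface (1.87 → 1.96): reflection off a higher-index medium gives a half-wave phase shift.
The two reflections carry the same phase change, so no net offset.
For dark reflection here: 2 n t = (m + ½) λ.
The fifth-smallest nonzero thickness corresponds to m = 4: t = (m + ½) λ / (2 n) = 4.50 × 609 / (2 × 1.87) = 733 nm.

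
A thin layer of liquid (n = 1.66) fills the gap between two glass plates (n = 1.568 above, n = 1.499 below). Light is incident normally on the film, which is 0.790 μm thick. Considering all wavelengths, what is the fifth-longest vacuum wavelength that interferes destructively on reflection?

Top surface (1.568 → 1.66): reflection off a higher-index medium gives a half-wave phase shift.
Bottom surface (1.66 → 1.499): reflection off a lower-index medium gives no phase shift.
The two reflections differ by half a wavelength.
So the condition for destructive reflection is 2 n t = m λ.
λ = 2 n t / m. The fifth-longest wavelength is m = 5: λ = 2 × 1.66 × 790 / 5.00 = 525 nm.

525 nm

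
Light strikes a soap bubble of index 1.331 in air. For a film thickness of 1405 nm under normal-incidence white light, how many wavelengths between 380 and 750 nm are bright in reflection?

Ray reflecting at the top interface goes from n = 1.0 toward n = 1.331: a half-wave phase shift.
Ray reflecting at the bottom interface goes from n = 1.331 toward n = 1.0: no phase shift.
The two reflections differ by half a wavelength.
So the condition for constructive reflection is 2 n t = (m + ½) λ.
λ = 2 n t / (m + ½) = 3740 / (m + ½) nm.
m=4: 831 nm (IR); m=5: 680 nm (visible); m=6: 575 nm (visible); m=7: 499 nm (visible); m=8: 440 nm (visible); m=9: 394 nm (visible); m=10: 356 nm (UV).

5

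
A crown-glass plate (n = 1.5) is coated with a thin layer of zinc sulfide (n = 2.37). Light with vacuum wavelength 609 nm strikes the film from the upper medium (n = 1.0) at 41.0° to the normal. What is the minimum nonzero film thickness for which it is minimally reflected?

134 nm

Top surface (1.0 → 2.37): reflection off a higher-index medium gives a half-wave phase shift.
Bottom surface (2.37 → 1.5): reflection off a lower-index medium gives no phase shift.
The two reflections differ by half a wavelength.
With one net inversion, destructive interference in reflection requires 2 n t cos θ_r = m λ.
Snell's law: 1.0 sin 41.0° = 2.37 sin θ_r → sin θ_r = 0.277, cos θ_r = 0.961.
Minimum nonzero at m = 1: t = λ / (2 n cos θ_r) = 609 / (2 × 2.37 × 0.961) = 134 nm.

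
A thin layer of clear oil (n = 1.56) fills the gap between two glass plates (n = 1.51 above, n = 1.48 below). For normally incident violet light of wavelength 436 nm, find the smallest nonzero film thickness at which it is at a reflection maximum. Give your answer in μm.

Ray reflecting at the top interface goes from n = 1.51 toward n = 1.56: a half-wave phase shift.
Ray reflecting at the bottom interface goes from n = 1.56 toward n = 1.48: no phase shift.
Net: one phase inversion between the two reflected rays.
With one net inversion, constructive interference in reflection requires 2 n t = (m + ½) λ.
Minimum at m = 0: t = λ / (4 n) = 436 / (4 × 1.56) = 69.9 nm.

0.0699 μm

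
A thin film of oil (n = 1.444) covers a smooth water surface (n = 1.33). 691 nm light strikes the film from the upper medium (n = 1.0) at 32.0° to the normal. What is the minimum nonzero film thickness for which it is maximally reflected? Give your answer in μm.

Top surface (1.0 → 1.444): reflection off a higher-index medium gives a half-wave phase shift.
At the lower boundary (n = 1.444 to n = 1.33) the reflected ray undergoes no phase shift.
Net: one phase inversion between the two reflected rays.
With one net inversion, constructive interference in reflection requires 2 n t cos θ_r = (m + ½) λ.
Snell's law: 1.0 sin 32.0° = 1.444 sin θ_r → sin θ_r = 0.367, cos θ_r = 0.930.
Minimum at m = 0: t = λ / (4 n cos θ_r) = 691 / (4 × 1.444 × 0.930) = 129 nm.

0.129 μm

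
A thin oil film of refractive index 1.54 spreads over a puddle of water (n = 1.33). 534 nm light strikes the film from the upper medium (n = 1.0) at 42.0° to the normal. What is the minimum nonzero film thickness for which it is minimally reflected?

Ray reflecting at the top interface goes from n = 1.0 toward n = 1.54: a half-wave phase shift.
Ray reflecting at the bottom interface goes from n = 1.54 toward n = 1.33: no phase shift.
Net: one phase inversion between the two reflected rays.
With one net inversion, destructive interference in reflection requires 2 n t cos θ_r = m λ.
Snell's law: 1.0 sin 42.0° = 1.54 sin θ_r → sin θ_r = 0.435, cos θ_r = 0.901.
Minimum nonzero at m = 1: t = λ / (2 n cos θ_r) = 534 / (2 × 1.54 × 0.901) = 192 nm.

192 nm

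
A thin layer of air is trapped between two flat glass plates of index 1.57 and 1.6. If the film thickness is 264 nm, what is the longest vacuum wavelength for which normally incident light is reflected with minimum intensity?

At the upper boundary (n = 1.57 to n = 1.0) the reflected ray undergoes no phase shift.
At the lower boundary (n = 1.0 to n = 1.6) the reflected ray undergoes a half-wave phase shift.
The two reflections differ by half a wavelength.
So the condition for destructive reflection is 2 n t = m λ.
λ = 2 n t / m. The longest wavelength is m = 1: λ = 2 × 1.0 × 264 / 1.00 = 528 nm.

528 nm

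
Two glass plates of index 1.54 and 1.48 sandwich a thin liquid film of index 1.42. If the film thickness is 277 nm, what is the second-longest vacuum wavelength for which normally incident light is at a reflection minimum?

393 nm

At the upper boundary (n = 1.54 to n = 1.42) the reflected ray undergoes no phase shift.
Ray reflecting at the bottom interface goes from n = 1.42 toward n = 1.48: a half-wave phase shift.
Net: one phase inversion between the two reflected rays.
For minimum reflection here: 2 n t = m λ.
λ = 2 n t / m. The second-longest wavelength is m = 2: λ = 2 × 1.42 × 277 / 2.00 = 393 nm.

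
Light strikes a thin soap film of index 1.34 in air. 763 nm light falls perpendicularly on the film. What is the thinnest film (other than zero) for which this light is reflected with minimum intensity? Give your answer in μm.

Top surface (1.0 → 1.34): reflection off a higher-index medium gives a half-wave phase shift.
At the lower boundary (n = 1.34 to n = 1.0) the reflected ray undergoes no phase shift.
Net: one phase inversion between the two reflected rays.
So the condition for destructive reflection is 2 n t = m λ.
Minimum nonzero at m = 1: t = λ / (2 n) = 763 / (2 × 1.34) = 285 nm.

0.285 μm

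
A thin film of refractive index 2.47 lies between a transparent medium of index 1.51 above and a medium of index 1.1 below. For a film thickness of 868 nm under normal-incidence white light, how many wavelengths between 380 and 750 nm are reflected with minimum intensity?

6

At the upper boundary (n = 1.51 to n = 2.47) the reflected ray undergoes a half-wave phase shift.
Ray reflecting at the bottom interface goes from n = 2.47 toward n = 1.1: no phase shift.
Net: one phase inversion between the two reflected rays.
With one net inversion, destructive interference in reflection requires 2 n t = m λ.
λ = 2 n t / m = 4288 / m nm.
m=5: 858 nm (IR); m=6: 715 nm (visible); m=7: 613 nm (visible); m=8: 536 nm (visible); m=9: 476 nm (visible); m=10: 429 nm (visible); m=11: 390 nm (visible); m=12: 357 nm (UV).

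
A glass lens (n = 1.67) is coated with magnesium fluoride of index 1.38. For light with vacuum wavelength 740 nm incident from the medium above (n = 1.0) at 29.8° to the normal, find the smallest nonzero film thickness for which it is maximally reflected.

287 nm

At the upper boundary (n = 1.0 to n = 1.38) the reflected ray undergoes a half-wave phase shift.
At the lower boundary (n = 1.38 to n = 1.67) the reflected ray undergoes a half-wave phase shift.
Zero or two π shifts → no net half-wave offset.
With no net inversion, constructive interference in reflection requires 2 n t cos θ_r = m λ.
Snell's law: 1.0 sin 29.8° = 1.38 sin θ_r → sin θ_r = 0.360, cos θ_r = 0.933.
Minimum nonzero at m = 1: t = λ / (2 n cos θ_r) = 740 / (2 × 1.38 × 0.933) = 287 nm.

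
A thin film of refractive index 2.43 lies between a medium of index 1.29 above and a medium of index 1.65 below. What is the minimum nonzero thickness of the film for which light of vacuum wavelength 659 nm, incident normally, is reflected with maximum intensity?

At the upper boundary (n = 1.29 to n = 2.43) the reflected ray undergoes a half-wave phase shift.
Bottom surface (2.43 → 1.65): reflection off a lower-index medium gives no phase shift.
The two reflections differ by half a wavelength.
For strong reflection here: 2 n t = (m + ½) λ.
Minimum at m = 0: t = λ / (4 n) = 659 / (4 × 2.43) = 67.8 nm.

67.8 nm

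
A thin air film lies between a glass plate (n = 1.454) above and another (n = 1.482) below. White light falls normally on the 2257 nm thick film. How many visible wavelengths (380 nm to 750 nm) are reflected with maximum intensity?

6

Top surface (1.454 → 1.0): reflection off a lower-index medium gives no phase shift.
At the lower boundary (n = 1.0 to n = 1.482) the reflected ray undergoes a half-wave phase shift.
Net: one phase inversion between the two reflected rays.
So the condition for constructive reflection is 2 n t = (m + ½) λ.
λ = 2 n t / (m + ½) = 4514 / (m + ½) nm.
m=5: 821 nm (IR); m=6: 694 nm (visible); m=7: 602 nm (visible); m=8: 531 nm (visible); m=9: 475 nm (visible); m=10: 430 nm (visible); m=11: 393 nm (visible); m=12: 361 nm (UV).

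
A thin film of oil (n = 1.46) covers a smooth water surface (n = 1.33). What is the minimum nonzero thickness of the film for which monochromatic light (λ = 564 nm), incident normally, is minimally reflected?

At the upper boundary (n = 1.0 to n = 1.46) the reflected ray undergoes a half-wave phase shift.
Ray reflecting at the bottom interface goes from n = 1.46 toward n = 1.33: no phase shift.
Exactly one π shift → a net half-wave offset.
For dark reflection here: 2 n t = m λ.
Minimum nonzero at m = 1: t = λ / (2 n) = 564 / (2 × 1.46) = 193 nm.

193 nm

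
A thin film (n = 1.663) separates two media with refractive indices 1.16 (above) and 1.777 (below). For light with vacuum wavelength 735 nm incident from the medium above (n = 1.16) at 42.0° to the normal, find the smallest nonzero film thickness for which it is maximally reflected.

250 nm

Top surface (1.16 → 1.663): reflection off a higher-index medium gives a half-wave phase shift.
Ray reflecting at the bottom interface goes from n = 1.663 toward n = 1.777: a half-wave phase shift.
Zero or two π shifts → no net half-wave offset.
For maximum reflection here: 2 n t cos θ_r = m λ.
Snell's law: 1.16 sin 42.0° = 1.663 sin θ_r → sin θ_r = 0.467, cos θ_r = 0.884.
Minimum nonzero at m = 1: t = λ / (2 n cos θ_r) = 735 / (2 × 1.663 × 0.884) = 250 nm.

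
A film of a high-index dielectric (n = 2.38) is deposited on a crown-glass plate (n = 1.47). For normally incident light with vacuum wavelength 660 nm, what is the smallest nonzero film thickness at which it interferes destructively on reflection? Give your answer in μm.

0.139 μm

At the upper boundary (n = 1.0 to n = 2.38) the reflected ray undergoes a half-wave phase shift.
At the lower boundary (n = 2.38 to n = 1.47) the reflected ray undergoes no phase shift.
The two reflections differ by half a wavelength.
For dark reflection here: 2 n t = m λ.
The smallest nonzero thickness corresponds to m = 1: t = m λ / (2 n) = 1.00 × 660 / (2 × 2.38) = 139 nm.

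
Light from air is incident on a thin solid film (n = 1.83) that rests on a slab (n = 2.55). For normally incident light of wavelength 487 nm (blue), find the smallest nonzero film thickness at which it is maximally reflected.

Ray reflecting at the top interface goes from n = 1.0 toward n = 1.83: a half-wave phase shift.
At the lower boundary (n = 1.83 to n = 2.55) the reflected ray undergoes a half-wave phase shift.
The two reflections carry the same phase change, so no net offset.
For bright reflection here: 2 n t = m λ.
Minimum nonzero at m = 1: t = λ / (2 n) = 487 / (2 × 1.83) = 133 nm.

133 nm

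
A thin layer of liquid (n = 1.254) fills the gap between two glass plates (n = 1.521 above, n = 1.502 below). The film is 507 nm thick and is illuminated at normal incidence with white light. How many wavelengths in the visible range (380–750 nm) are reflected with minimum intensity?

At the upper boundary (n = 1.521 to n = 1.254) the reflected ray undergoes no phase shift.
Ray reflecting at the bottom interface goes from n = 1.254 toward n = 1.502: a half-wave phase shift.
Net: one phase inversion between the two reflected rays.
So the condition for destructive reflection is 2 n t = m λ.
λ = 2 n t / m = 1272 / m nm.
m=1: 1272 nm (IR); m=2: 636 nm (visible); m=3: 424 nm (visible); m=4: 318 nm (UV).

2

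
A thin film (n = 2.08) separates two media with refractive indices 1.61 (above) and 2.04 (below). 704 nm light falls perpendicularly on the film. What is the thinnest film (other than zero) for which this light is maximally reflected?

Ray reflecting at the top interface goes from n = 1.61 toward n = 2.08: a half-wave phase shift.
Ray reflecting at the bottom interface goes from n = 2.08 toward n = 2.04: no phase shift.
The two reflections differ by half a wavelength.
For bright reflection here: 2 n t = (m + ½) λ.
Minimum at m = 0: t = λ / (4 n) = 704 / (4 × 2.08) = 84.6 nm.

84.6 nm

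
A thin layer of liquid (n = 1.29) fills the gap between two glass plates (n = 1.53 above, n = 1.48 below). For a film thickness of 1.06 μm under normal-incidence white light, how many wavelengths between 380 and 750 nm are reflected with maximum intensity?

Top surface (1.53 → 1.29): reflection off a lower-index medium gives no phase shift.
Bottom surface (1.29 → 1.48): reflection off a higher-index medium gives a half-wave phase shift.
Net: one phase inversion between the two reflected rays.
With one net inversion, constructive interference in reflection requires 2 n t = (m + ½) λ.
λ = 2 n t / (m + ½) = 2735 / (m + ½) nm.
m=3: 781 nm (IR); m=4: 608 nm (visible); m=5: 497 nm (visible); m=6: 421 nm (visible); m=7: 365 nm (UV).

3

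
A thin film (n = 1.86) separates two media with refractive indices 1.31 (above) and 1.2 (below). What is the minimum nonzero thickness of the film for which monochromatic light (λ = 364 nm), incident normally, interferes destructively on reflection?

97.8 nm

At the upper boundary (n = 1.31 to n = 1.86) the reflected ray undergoes a half-wave phase shift.
Bottom surface (1.86 → 1.2): reflection off a lower-index medium gives no phase shift.
Net: one phase inversion between the two reflected rays.
So the condition for destructive reflection is 2 n t = m λ.
Minimum nonzero at m = 1: t = λ / (2 n) = 364 / (2 × 1.86) = 97.8 nm.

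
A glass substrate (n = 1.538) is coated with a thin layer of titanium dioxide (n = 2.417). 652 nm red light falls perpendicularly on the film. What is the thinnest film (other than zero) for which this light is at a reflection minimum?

135 nm

Top surface (1.0 → 2.417): reflection off a higher-index medium gives a half-wave phase shift.
At the lower boundary (n = 2.417 to n = 1.538) the reflected ray undergoes no phase shift.
Net: one phase inversion between the two reflected rays.
So the condition for destructive reflection is 2 n t = m λ.
Minimum nonzero at m = 1: t = λ / (2 n) = 652 / (2 × 2.417) = 135 nm.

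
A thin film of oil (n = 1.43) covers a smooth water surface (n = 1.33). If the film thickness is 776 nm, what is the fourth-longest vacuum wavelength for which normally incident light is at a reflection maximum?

Ray reflecting at the top interface goes from n = 1.0 toward n = 1.43: a half-wave phase shift.
Bottom surface (1.43 → 1.33): reflection off a lower-index medium gives no phase shift.
The two reflections differ by half a wavelength.
So the condition for constructive reflection is 2 n t = (m + ½) λ.
λ = 2 n t / (m + ½). The fourth-longest wavelength is m = 3: λ = 2 × 1.43 × 776 / 3.50 = 634 nm.

634 nm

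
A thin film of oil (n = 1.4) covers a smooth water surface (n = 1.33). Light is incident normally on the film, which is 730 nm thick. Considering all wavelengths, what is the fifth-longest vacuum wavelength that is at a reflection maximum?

454 nm

Top surface (1.0 → 1.4): reflection off a higher-index medium gives a half-wave phase shift.
Ray reflecting at the bottom interface goes from n = 1.4 toward n = 1.33: no phase shift.
Net: one phase inversion between the two reflected rays.
With one net inversion, constructive interference in reflection requires 2 n t = (m + ½) λ.
λ = 2 n t / (m + ½). The fifth-longest wavelength is m = 4: λ = 2 × 1.4 × 730 / 4.50 = 454 nm.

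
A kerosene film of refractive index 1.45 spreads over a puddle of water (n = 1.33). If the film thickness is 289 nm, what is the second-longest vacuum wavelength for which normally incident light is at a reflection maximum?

559 nm

Top surface (1.0 → 1.45): reflection off a higher-index medium gives a half-wave phase shift.
At the lower boundary (n = 1.45 to n = 1.33) the reflected ray undergoes no phase shift.
The two reflections differ by half a wavelength.
So the condition for constructive reflection is 2 n t = (m + ½) λ.
λ = 2 n t / (m + ½). The second-longest wavelength is m = 1: λ = 2 × 1.45 × 289 / 1.50 = 559 nm.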